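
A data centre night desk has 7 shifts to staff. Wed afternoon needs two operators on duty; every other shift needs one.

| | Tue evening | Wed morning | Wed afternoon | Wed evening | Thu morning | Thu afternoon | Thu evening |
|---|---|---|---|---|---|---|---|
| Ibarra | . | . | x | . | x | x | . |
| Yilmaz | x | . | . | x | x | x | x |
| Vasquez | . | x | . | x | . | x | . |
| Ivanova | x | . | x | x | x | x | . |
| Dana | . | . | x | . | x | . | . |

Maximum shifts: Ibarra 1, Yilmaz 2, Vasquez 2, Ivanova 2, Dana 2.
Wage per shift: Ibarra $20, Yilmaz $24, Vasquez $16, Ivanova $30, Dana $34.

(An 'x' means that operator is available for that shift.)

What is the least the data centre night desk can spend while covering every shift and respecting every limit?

$194

Wed morning can only be covered by Vasquez, so that assignment is forced.
Thu evening can only be covered by Yilmaz, so that assignment is forced.
Picking the cheapest available operator for each shift independently would cost $166, but that ignores the shift limits.
An optimal schedule: Tue evening→Yilmaz, Wed morning→Vasquez, Wed afternoon→Ibarra+Ivanova, Wed evening→Vasquez, Thu morning→Dana, Thu afternoon→Ivanova, Thu evening→Yilmaz.
Total: 24 + 16 + 20 + 30 + 16 + 34 + 30 + 24 = $194.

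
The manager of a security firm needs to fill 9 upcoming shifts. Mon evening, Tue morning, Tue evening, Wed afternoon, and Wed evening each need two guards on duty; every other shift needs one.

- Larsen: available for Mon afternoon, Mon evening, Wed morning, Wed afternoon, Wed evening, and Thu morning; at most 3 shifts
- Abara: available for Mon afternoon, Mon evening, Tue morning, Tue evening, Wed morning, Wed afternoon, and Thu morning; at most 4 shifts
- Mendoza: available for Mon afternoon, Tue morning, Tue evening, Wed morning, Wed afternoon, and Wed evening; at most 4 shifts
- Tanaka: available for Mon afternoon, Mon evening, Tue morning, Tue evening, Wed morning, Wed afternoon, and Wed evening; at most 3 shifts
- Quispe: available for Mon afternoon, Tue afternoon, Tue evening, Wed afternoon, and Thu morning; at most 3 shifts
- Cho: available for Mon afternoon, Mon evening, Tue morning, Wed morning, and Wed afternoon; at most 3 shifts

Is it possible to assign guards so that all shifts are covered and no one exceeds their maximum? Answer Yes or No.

Yes

Tue afternoon can only be covered by Quispe, so that assignment is forced.
One valid schedule: Mon afternoon→Abara, Mon evening→Abara+Tanaka, Tue morning→Abara+Mendoza, Tue afternoon→Quispe, Tue evening→Abara+Mendoza, Wed morning→Larsen, Wed afternoon→Mendoza+Tanaka, Wed evening→Larsen+Mendoza, Thu morning→Larsen.
Loads: Larsen 3/3, Abara 4/4, Mendoza 4/4, Tanaka 2/3, Quispe 1/3, Cho 0/3 — all within limits.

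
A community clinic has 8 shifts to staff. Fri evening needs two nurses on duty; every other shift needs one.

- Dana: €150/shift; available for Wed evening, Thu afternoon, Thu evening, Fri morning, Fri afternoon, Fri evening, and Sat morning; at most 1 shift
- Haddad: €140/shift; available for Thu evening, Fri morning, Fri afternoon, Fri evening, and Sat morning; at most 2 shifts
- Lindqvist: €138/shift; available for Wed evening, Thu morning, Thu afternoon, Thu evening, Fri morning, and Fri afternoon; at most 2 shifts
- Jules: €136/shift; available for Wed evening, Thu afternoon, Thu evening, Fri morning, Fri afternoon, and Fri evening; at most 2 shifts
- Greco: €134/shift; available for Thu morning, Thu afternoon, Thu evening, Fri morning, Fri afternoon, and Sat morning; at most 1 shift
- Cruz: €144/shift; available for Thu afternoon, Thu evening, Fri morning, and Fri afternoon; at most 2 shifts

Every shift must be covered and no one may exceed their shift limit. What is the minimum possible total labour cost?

€1250

Picking the cheapest available nurse for each shift independently would cost €1216, but that ignores the shift limits.
An optimal schedule: Wed evening→Jules, Thu morning→Greco, Thu afternoon→Lindqvist, Thu evening→Lindqvist, Fri morning→Cruz, Fri afternoon→Cruz, Fri evening→Jules+Haddad, Sat morning→Haddad.
Total: 136 + 134 + 138 + 138 + 144 + 144 + 136 + 140 + 140 = €1250.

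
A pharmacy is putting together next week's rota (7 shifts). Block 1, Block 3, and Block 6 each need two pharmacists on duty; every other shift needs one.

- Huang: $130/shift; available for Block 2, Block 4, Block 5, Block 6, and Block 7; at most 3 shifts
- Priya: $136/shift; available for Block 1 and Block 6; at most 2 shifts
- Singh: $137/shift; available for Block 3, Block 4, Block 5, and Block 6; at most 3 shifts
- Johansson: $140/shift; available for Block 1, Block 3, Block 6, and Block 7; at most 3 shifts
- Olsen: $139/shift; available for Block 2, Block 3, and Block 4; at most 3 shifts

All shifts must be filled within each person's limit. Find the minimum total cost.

Block 1 can only be covered by Priya and Johansson, so that assignment is forced.
Picking the cheapest available pharmacist for each shift independently would cost $1338, but that ignores the shift limits.
An optimal schedule: Block 1→Priya+Johansson, Block 2→Huang, Block 3→Singh+Olsen, Block 4→Singh, Block 5→Huang, Block 6→Priya+Singh, Block 7→Huang.
Total: 136 + 140 + 130 + 137 + 139 + 137 + 130 + 136 + 137 + 130 = $1352.

$1352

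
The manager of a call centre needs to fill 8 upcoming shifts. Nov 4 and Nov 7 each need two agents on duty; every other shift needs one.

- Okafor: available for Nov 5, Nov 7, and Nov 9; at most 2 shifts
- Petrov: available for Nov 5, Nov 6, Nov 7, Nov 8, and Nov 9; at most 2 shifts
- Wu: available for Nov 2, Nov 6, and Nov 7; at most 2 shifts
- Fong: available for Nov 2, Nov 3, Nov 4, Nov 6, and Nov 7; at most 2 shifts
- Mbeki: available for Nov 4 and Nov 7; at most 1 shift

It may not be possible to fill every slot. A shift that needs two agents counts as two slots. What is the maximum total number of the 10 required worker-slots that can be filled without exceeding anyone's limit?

9

Total capacity across all agents is 2+2+2+2+1 = 9, and 10 slots are needed, so at most 9 can be filled.
An assignment achieving 9: Nov 2→Wu, Nov 3→Fong, Nov 4→Fong+Mbeki, Nov 5→Okafor, Nov 6→Petrov, Nov 7→Wu, Nov 8→Petrov, Nov 9→Okafor.
Loads: Okafor 2/2, Petrov 2/2, Wu 2/2, Fong 2/2, Mbeki 1/1.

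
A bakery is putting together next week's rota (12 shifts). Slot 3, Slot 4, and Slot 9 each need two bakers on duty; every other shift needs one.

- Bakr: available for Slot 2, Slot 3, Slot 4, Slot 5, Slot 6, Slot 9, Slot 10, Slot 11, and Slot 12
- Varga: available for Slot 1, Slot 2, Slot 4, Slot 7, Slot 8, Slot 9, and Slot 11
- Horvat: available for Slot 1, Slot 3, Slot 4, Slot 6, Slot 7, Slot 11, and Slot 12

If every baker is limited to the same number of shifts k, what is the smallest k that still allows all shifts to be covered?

With 3 bakers and 15 worker-slots to fill, someone must work at least ⌈15/3⌉ = 5 shifts, so k ≥ 5.
k = 5 works: Slot 1→Varga, Slot 2→Bakr, Slot 3→Bakr+Horvat, Slot 4→Varga+Horvat, Slot 5→Bakr, Slot 6→Horvat, Slot 7→Varga, Slot 8→Varga, Slot 9→Bakr+Varga, Slot 10→Bakr, Slot 11→Horvat, Slot 12→Horvat.
Loads: Bakr 5, Varga 5, Horvat 5 — all ≤ 5.

5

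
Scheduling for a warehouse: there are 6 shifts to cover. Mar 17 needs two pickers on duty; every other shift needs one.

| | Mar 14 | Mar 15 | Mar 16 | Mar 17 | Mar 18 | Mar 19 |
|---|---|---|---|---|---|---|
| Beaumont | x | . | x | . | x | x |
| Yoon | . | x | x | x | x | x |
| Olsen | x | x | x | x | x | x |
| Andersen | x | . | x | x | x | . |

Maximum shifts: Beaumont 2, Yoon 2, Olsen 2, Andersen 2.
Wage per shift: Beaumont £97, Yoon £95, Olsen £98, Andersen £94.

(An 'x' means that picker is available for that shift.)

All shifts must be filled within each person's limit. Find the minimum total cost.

£670

Picking the cheapest available picker for each shift independently would cost £661, but that ignores the shift limits.
An optimal schedule: Mar 14→Andersen, Mar 15→Yoon, Mar 16→Beaumont, Mar 17→Andersen+Yoon, Mar 18→Olsen, Mar 19→Beaumont.
Total: 94 + 95 + 97 + 94 + 95 + 98 + 97 = £670.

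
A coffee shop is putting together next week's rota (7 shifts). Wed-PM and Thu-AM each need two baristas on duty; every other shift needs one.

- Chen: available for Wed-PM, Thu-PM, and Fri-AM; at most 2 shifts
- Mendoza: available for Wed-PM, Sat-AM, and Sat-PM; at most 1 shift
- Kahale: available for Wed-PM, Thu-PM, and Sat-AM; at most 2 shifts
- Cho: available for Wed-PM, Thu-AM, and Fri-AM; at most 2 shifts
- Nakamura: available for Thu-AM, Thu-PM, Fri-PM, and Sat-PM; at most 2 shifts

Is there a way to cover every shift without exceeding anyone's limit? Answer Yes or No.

Yes

Thu-AM can only be covered by Cho and Nakamura, so that assignment is forced.
Fri-PM can only be covered by Nakamura, so that assignment is forced.
One valid schedule: Wed-PM→Kahale+Cho, Thu-AM→Cho+Nakamura, Thu-PM→Chen, Fri-AM→Chen, Fri-PM→Nakamura, Sat-AM→Kahale, Sat-PM→Mendoza.
Loads: Chen 2/2, Mendoza 1/1, Kahale 2/2, Cho 2/2, Nakamura 2/2 — all within limits.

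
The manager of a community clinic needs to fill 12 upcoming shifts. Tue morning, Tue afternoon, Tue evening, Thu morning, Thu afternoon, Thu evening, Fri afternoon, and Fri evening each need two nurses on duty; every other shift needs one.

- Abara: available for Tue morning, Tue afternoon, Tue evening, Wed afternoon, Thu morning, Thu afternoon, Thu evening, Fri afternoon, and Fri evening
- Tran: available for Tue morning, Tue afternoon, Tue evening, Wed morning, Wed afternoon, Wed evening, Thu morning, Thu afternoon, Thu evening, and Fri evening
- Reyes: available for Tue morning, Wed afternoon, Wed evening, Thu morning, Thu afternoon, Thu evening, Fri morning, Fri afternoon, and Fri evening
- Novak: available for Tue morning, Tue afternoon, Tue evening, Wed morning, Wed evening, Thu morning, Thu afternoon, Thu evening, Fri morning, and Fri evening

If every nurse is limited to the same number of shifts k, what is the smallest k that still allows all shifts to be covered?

With 4 nurses and 20 worker-slots to fill, someone must work at least ⌈20/4⌉ = 5 shifts, so k ≥ 5.
k = 5 works: Tue morning→Abara+Novak, Tue afternoon→Abara+Tran, Tue evening→Abara+Tran, Wed morning→Tran, Wed afternoon→Abara, Wed evening→Tran, Thu morning→Tran+Novak, Thu afternoon→Reyes+Novak, Thu evening→Reyes+Novak, Fri morning→Reyes, Fri afternoon→Abara+Reyes, Fri evening→Reyes+Novak.
Loads: Abara 5, Tran 5, Reyes 5, Novak 5 — all ≤ 5.

5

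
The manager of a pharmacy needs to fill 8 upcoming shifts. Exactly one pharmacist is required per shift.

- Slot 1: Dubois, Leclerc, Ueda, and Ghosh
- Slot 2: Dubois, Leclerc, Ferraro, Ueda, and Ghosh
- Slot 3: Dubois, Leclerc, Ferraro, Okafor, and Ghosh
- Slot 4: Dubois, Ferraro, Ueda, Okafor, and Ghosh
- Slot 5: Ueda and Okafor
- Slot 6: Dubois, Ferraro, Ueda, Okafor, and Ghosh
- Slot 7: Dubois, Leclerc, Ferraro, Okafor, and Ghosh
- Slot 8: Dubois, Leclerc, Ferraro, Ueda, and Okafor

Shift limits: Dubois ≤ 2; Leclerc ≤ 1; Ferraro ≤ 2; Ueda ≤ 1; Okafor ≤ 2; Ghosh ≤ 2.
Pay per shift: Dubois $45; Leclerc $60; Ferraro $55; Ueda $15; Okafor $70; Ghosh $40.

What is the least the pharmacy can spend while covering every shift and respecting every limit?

Picking the cheapest available pharmacist for each shift independently would cost $170, but that ignores the shift limits.
An optimal schedule: Slot 1→Ghosh, Slot 2→Ghosh, Slot 3→Dubois, Slot 4→Dubois, Slot 5→Ueda, Slot 6→Ferraro, Slot 7→Ferraro, Slot 8→Leclerc.
Total: 40 + 40 + 45 + 45 + 15 + 55 + 55 + 60 = $355.

$355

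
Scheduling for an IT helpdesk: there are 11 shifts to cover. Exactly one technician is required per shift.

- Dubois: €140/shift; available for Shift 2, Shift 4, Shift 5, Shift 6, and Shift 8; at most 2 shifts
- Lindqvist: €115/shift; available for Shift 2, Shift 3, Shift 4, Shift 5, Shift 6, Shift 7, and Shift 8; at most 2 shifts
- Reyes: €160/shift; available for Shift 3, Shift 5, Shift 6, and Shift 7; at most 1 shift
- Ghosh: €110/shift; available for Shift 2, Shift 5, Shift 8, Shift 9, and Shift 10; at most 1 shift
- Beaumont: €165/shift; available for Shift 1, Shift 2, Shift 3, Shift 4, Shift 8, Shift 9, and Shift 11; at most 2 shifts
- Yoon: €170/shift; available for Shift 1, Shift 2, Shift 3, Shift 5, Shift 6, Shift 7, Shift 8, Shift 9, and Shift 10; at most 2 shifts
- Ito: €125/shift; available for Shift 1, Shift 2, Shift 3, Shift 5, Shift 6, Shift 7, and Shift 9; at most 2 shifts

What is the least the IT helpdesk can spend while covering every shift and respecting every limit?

Shift 11 can only be covered by Beaumont, so that assignment is forced.
Picking the cheapest available technician for each shift independently would cost €1300, but that ignores the shift limits.
An optimal schedule: Shift 1→Ito, Shift 2→Beaumont, Shift 3→Reyes, Shift 4→Lindqvist, Shift 5→Yoon, Shift 6→Dubois, Shift 7→Lindqvist, Shift 8→Dubois, Shift 9→Ito, Shift 10→Ghosh, Shift 11→Beaumont.
Total: 125 + 165 + 160 + 115 + 170 + 140 + 115 + 140 + 125 + 110 + 165 = €1530.

€1530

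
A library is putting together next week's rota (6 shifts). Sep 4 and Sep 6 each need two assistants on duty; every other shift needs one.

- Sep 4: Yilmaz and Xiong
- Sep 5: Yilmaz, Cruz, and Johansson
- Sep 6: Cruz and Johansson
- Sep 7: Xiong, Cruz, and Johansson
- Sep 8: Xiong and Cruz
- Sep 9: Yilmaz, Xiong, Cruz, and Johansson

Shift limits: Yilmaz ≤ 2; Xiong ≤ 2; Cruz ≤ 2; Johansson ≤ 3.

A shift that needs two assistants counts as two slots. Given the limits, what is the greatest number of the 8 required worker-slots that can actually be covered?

8

Total capacity across all assistants is 2+2+2+3 = 9, and 8 slots are needed, so at most 8 can be filled.
An assignment achieving 8: Sep 4→Yilmaz+Xiong, Sep 5→Yilmaz, Sep 6→Cruz+Johansson, Sep 7→Cruz, Sep 8→Xiong, Sep 9→Johansson.
Loads: Yilmaz 2/2, Xiong 2/2, Cruz 2/2, Johansson 2/3.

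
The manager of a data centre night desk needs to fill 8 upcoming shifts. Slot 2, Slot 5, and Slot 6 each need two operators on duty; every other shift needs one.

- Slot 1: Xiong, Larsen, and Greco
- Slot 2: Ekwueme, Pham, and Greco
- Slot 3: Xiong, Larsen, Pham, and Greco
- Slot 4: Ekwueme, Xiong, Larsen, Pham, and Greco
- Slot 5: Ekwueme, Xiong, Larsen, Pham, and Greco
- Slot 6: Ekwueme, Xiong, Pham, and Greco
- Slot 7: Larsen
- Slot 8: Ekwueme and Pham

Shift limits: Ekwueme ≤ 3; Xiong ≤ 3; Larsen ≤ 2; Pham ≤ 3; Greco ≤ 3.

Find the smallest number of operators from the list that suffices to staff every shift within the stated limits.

4

11 slots to fill and no one can take more than 3, so at least ⌈11/3⌉ = 4 operators are needed.
Ekwueme, Xiong, Larsen, and Pham alone can cover everything: Slot 1→Xiong, Slot 2→Ekwueme+Pham, Slot 3→Xiong, Slot 4→Pham, Slot 5→Larsen+Pham, Slot 6→Ekwueme+Xiong, Slot 7→Larsen, Slot 8→Ekwueme.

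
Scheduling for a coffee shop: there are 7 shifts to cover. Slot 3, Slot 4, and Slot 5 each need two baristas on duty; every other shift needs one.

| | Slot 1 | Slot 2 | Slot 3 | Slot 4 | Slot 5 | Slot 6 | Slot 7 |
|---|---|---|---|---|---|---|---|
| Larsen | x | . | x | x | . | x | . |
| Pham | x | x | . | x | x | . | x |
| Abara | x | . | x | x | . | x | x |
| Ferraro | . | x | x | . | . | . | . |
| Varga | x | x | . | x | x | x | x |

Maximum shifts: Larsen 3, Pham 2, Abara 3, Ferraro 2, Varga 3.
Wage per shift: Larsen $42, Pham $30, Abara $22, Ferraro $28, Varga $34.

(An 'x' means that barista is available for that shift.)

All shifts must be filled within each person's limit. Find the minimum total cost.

$284

Slot 5 can only be covered by Pham and Varga, so that assignment is forced.
Picking the cheapest available barista for each shift independently would cost $260, but that ignores the shift limits.
An optimal schedule: Slot 1→Varga, Slot 2→Ferraro, Slot 3→Abara+Ferraro, Slot 4→Pham+Varga, Slot 5→Pham+Varga, Slot 6→Abara, Slot 7→Abara.
Total: 34 + 28 + 22 + 28 + 30 + 34 + 30 + 34 + 22 + 22 = $284.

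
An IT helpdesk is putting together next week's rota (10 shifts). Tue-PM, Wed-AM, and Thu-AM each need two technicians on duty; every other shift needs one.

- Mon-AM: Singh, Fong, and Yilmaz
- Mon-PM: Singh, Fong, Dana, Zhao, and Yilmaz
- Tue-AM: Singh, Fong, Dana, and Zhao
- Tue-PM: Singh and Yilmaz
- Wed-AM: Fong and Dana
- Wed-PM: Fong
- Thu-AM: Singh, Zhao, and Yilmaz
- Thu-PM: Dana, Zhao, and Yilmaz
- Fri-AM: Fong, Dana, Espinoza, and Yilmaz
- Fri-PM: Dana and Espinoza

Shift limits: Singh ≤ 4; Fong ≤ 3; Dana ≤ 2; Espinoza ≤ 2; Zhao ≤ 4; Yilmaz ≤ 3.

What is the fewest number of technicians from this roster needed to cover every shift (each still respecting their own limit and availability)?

13 slots to fill and no one can take more than 4, so at least ⌈13/4⌉ = 4 technicians are needed.
No set of 4 technicians can cover every shift (each such set leaves at least one shift with no one available or exceeds a cap).
Singh, Fong, Dana, Espinoza, and Yilmaz alone can cover everything: Mon-AM→Singh, Mon-PM→Fong, Tue-AM→Singh, Tue-PM→Singh+Yilmaz, Wed-AM→Fong+Dana, Wed-PM→Fong, Thu-AM→Singh+Yilmaz, Thu-PM→Dana, Fri-AM→Espinoza, Fri-PM→Espinoza.

5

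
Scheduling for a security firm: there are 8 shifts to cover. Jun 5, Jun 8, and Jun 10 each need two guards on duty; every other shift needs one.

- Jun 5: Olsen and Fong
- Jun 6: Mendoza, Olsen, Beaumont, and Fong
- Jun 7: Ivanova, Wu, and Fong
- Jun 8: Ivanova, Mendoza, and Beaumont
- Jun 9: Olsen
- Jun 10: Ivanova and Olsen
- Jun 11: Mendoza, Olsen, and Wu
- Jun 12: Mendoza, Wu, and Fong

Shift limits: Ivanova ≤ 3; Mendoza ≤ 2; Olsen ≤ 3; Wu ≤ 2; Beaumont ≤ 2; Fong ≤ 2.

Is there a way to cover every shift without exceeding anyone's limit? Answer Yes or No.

Jun 5 can only be covered by Olsen and Fong, so that assignment is forced.
Jun 9 can only be covered by Olsen, so that assignment is forced.
Jun 10 can only be covered by Ivanova and Olsen, so that assignment is forced.
One valid schedule: Jun 5→Olsen+Fong, Jun 6→Beaumont, Jun 7→Ivanova, Jun 8→Ivanova+Mendoza, Jun 9→Olsen, Jun 10→Ivanova+Olsen, Jun 11→Mendoza, Jun 12→Wu.
Loads: Ivanova 3/3, Mendoza 2/2, Olsen 3/3, Wu 1/2, Beaumont 1/2, Fong 1/2 — all within limits.

Yes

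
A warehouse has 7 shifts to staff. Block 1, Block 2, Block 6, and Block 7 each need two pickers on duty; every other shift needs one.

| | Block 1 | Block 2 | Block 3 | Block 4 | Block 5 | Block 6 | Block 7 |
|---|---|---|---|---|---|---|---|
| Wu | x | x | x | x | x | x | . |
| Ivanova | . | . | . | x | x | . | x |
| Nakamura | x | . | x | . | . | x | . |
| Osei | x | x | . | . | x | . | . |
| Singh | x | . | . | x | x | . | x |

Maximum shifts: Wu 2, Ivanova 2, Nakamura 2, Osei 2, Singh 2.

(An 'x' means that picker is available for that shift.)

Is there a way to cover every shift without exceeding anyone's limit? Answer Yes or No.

Total capacity is 2+2+2+2+2 = 10 but 11 worker-slots are needed — infeasible.

No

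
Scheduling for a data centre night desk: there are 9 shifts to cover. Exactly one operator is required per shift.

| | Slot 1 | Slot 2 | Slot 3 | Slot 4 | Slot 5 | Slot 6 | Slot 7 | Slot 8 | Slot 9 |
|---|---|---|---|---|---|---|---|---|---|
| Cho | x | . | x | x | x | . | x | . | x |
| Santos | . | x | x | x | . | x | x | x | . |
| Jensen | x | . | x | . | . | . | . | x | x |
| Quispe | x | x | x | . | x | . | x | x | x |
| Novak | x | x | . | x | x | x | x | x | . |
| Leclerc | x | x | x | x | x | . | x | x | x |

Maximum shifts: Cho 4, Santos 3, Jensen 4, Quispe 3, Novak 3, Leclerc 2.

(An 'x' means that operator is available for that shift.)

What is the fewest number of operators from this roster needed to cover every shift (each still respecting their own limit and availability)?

3

9 slots to fill and no one can take more than 4, so at least ⌈9/4⌉ = 3 operators are needed.
Cho, Santos, and Jensen alone can cover everything: Slot 1→Cho, Slot 2→Santos, Slot 3→Jensen, Slot 4→Cho, Slot 5→Cho, Slot 6→Santos, Slot 7→Cho, Slot 8→Santos, Slot 9→Jensen.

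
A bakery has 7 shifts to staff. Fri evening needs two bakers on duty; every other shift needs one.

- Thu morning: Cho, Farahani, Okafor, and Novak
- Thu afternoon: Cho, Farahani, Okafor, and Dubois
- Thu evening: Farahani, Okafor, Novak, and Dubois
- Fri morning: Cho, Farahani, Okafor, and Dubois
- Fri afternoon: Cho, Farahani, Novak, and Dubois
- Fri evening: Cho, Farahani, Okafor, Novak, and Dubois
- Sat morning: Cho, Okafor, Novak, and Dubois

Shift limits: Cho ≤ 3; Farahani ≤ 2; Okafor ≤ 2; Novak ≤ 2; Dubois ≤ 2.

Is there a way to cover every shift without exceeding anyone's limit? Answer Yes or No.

Yes

One valid schedule: Thu morning→Cho, Thu afternoon→Cho, Thu evening→Farahani, Fri morning→Cho, Fri afternoon→Farahani, Fri evening→Okafor+Novak, Sat morning→Okafor.
Loads: Cho 3/3, Farahani 2/2, Okafor 2/2, Novak 1/2, Dubois 0/2 — all within limits.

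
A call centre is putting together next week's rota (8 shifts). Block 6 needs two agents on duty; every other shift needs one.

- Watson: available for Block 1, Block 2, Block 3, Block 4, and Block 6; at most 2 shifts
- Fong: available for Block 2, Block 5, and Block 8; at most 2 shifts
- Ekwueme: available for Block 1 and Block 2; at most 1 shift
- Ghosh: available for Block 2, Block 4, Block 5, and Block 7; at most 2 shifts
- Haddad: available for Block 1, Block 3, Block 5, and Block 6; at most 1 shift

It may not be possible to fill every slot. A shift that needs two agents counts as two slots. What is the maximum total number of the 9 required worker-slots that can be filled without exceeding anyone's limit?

Total capacity across all agents is 2+2+1+2+1 = 8, and 9 slots are needed, so at most 8 can be filled.
An assignment achieving 8: Block 1→Ekwueme, Block 2→Ghosh, Block 3→Watson, Block 4→Watson, Block 5→Fong, Block 6→Haddad, Block 7→Ghosh, Block 8→Fong.
Loads: Watson 2/2, Fong 2/2, Ekwueme 1/1, Ghosh 2/2, Haddad 1/1.

8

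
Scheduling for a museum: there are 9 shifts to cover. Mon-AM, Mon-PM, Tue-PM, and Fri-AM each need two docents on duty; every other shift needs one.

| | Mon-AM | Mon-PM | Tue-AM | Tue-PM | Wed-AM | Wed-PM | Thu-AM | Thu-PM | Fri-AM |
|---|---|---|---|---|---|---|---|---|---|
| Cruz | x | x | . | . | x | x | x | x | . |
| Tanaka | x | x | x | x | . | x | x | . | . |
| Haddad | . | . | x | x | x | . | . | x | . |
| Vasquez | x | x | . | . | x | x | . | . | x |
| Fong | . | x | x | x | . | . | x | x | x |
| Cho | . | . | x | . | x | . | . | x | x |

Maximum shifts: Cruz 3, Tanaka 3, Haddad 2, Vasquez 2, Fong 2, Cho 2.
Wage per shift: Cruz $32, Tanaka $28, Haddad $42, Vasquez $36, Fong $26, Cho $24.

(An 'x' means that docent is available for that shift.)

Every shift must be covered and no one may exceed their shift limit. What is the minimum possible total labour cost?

$394

Picking the cheapest available docent for each shift independently would cost $344, but that ignores the shift limits.
An optimal schedule: Mon-AM→Tanaka+Cruz, Mon-PM→Cruz+Vasquez, Tue-AM→Cho, Tue-PM→Fong+Tanaka, Wed-AM→Cruz, Wed-PM→Tanaka, Thu-AM→Fong, Thu-PM→Haddad, Fri-AM→Cho+Vasquez.
Total: 28 + 32 + 32 + 36 + 24 + 26 + 28 + 32 + 28 + 26 + 42 + 24 + 36 = $394.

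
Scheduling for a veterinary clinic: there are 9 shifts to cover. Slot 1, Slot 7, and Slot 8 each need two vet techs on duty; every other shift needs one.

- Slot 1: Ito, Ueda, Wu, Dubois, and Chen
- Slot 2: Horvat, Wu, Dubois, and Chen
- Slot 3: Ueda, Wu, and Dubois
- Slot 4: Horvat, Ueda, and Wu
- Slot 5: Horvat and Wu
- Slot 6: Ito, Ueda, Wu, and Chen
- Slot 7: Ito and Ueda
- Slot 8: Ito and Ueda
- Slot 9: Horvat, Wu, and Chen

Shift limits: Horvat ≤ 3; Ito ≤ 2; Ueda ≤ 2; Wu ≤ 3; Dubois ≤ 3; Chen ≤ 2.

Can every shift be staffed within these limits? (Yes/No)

Yes

Slot 7 can only be covered by Ito and Ueda, so that assignment is forced.
Slot 8 can only be covered by Ito and Ueda, so that assignment is forced.
One valid schedule: Slot 1→Dubois+Chen, Slot 2→Wu, Slot 3→Wu, Slot 4→Horvat, Slot 5→Horvat, Slot 6→Wu, Slot 7→Ito+Ueda, Slot 8→Ito+Ueda, Slot 9→Horvat.
Loads: Horvat 3/3, Ito 2/2, Ueda 2/2, Wu 3/3, Dubois 1/3, Chen 1/2 — all within limits.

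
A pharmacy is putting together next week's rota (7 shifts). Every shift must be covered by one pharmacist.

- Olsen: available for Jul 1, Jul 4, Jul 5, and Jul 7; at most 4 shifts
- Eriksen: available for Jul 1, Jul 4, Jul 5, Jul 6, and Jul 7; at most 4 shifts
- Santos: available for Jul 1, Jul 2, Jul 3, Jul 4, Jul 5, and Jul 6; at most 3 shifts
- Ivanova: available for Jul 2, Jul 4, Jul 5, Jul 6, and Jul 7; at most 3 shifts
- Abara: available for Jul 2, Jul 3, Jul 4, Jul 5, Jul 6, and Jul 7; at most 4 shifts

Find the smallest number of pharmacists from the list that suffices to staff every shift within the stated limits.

2

7 slots to fill and no one can take more than 4, so at least ⌈7/4⌉ = 2 pharmacists are needed.
Olsen and Santos alone can cover everything: Jul 1→Olsen, Jul 2→Santos, Jul 3→Santos, Jul 4→Olsen, Jul 5→Olsen, Jul 6→Santos, Jul 7→Olsen.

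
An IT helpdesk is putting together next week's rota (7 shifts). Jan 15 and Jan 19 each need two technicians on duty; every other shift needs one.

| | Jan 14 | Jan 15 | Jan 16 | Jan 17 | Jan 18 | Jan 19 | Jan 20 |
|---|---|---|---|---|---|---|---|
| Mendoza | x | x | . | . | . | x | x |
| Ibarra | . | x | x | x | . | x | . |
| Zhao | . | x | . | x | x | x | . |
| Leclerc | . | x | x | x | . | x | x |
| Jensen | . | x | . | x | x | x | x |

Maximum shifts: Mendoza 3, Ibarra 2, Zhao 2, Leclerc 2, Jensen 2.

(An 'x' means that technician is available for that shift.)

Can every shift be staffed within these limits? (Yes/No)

Jan 14 can only be covered by Mendoza, so that assignment is forced.
One valid schedule: Jan 14→Mendoza, Jan 15→Mendoza+Zhao, Jan 16→Ibarra, Jan 17→Ibarra, Jan 18→Zhao, Jan 19→Leclerc+Jensen, Jan 20→Mendoza.
Loads: Mendoza 3/3, Ibarra 2/2, Zhao 2/2, Leclerc 1/2, Jensen 1/2 — all within limits.

Yes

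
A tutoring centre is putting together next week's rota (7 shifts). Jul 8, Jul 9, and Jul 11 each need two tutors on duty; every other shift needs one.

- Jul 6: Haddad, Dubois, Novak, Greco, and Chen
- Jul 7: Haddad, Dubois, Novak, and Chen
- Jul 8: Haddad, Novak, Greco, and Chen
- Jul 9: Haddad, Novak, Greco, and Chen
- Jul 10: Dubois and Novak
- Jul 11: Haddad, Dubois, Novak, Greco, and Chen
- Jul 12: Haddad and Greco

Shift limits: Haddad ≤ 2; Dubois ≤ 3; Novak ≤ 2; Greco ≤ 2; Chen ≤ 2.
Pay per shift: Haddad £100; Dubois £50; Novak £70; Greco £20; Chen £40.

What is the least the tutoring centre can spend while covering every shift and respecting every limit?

£510

Picking the cheapest available tutor for each shift independently would cost £310, but that ignores the shift limits.
An optimal schedule: Jul 6→Dubois, Jul 7→Chen, Jul 8→Greco+Chen, Jul 9→Novak+Haddad, Jul 10→Dubois, Jul 11→Dubois+Novak, Jul 12→Greco.
Total: 50 + 40 + 20 + 40 + 70 + 100 + 50 + 50 + 70 + 20 = £510.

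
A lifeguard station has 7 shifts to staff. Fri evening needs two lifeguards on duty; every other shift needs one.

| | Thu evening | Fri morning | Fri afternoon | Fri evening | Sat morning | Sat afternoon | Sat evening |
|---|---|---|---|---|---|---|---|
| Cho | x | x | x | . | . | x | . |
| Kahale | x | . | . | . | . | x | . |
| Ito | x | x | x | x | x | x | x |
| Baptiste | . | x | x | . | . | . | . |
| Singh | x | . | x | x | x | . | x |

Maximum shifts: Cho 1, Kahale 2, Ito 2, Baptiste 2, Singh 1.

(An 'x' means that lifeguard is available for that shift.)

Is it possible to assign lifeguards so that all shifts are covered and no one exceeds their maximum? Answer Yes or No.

Total capacity is 8 and 8 slots are needed, so capacity alone doesn't rule it out.
Shifts {Fri evening, Sat morning, Sat evening} need 4 worker-slots in total, but the lifeguards available for any of those shifts (Ito and Singh) can supply at most 3 among them. So no valid schedule exists.

No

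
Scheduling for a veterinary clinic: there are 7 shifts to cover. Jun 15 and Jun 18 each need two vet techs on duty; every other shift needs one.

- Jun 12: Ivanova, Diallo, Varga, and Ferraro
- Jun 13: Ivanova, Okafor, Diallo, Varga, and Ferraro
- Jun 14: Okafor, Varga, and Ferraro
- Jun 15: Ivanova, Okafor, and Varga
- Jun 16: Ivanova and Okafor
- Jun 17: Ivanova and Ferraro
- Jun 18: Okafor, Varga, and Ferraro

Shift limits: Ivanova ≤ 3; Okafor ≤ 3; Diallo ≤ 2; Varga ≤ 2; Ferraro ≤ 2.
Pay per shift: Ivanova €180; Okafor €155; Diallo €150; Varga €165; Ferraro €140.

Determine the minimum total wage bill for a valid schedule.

€1375

Picking the cheapest available vet tech for each shift independently would cost €1330, but that ignores the shift limits.
An optimal schedule: Jun 12→Diallo, Jun 13→Diallo, Jun 14→Ferraro, Jun 15→Okafor+Varga, Jun 16→Okafor, Jun 17→Ferraro, Jun 18→Okafor+Varga.
Total: 150 + 150 + 140 + 155 + 165 + 155 + 140 + 155 + 165 = €1375.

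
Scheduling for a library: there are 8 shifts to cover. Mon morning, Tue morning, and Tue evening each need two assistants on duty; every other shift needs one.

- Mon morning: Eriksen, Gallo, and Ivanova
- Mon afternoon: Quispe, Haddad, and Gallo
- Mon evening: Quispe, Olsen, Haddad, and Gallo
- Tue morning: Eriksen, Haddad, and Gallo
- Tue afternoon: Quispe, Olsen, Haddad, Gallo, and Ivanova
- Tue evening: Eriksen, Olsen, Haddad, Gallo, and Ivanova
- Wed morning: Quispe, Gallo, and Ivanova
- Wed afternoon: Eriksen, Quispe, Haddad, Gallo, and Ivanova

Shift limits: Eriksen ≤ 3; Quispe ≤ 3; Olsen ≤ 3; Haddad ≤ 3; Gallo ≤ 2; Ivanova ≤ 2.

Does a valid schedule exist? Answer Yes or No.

One valid schedule: Mon morning→Eriksen+Gallo, Mon afternoon→Quispe, Mon evening→Quispe, Tue morning→Eriksen+Haddad, Tue afternoon→Olsen, Tue evening→Olsen+Haddad, Wed morning→Quispe, Wed afternoon→Eriksen.
Loads: Eriksen 3/3, Quispe 3/3, Olsen 2/3, Haddad 2/3, Gallo 1/2, Ivanova 0/2 — all within limits.

Yes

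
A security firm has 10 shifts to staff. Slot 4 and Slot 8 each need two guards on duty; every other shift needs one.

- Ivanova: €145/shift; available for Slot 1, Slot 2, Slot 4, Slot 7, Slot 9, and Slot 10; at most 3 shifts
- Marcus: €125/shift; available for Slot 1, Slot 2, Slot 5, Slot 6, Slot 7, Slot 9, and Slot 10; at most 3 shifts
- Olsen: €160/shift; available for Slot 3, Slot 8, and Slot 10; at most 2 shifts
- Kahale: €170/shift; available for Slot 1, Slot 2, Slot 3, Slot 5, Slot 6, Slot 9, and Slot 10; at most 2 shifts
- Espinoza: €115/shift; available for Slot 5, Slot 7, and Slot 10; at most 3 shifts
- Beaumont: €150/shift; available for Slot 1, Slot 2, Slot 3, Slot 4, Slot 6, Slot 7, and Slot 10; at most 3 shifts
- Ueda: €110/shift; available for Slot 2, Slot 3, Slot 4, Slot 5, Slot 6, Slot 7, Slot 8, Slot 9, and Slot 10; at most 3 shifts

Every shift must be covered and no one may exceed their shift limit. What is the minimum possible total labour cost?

Slot 8 can only be covered by Olsen and Ueda, so that assignment is forced.
Picking the cheapest available guard for each shift independently would cost €1420, but that ignores the shift limits.
An optimal schedule: Slot 1→Marcus, Slot 2→Ivanova, Slot 3→Ueda, Slot 4→Ueda+Ivanova, Slot 5→Espinoza, Slot 6→Marcus, Slot 7→Espinoza, Slot 8→Ueda+Olsen, Slot 9→Marcus, Slot 10→Espinoza.
Total: 125 + 145 + 110 + 110 + 145 + 115 + 125 + 115 + 110 + 160 + 125 + 115 = €1500.

€1500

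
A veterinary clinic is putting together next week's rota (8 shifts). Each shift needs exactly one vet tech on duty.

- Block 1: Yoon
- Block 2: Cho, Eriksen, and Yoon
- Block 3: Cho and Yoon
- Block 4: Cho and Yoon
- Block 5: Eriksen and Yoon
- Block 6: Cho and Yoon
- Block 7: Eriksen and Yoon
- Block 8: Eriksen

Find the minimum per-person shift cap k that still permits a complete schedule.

With 3 vet techs and 8 worker-slots to fill, someone must work at least ⌈8/3⌉ = 3 shifts, so k ≥ 3.
k = 3 works: Block 1→Yoon, Block 2→Yoon, Block 3→Cho, Block 4→Cho, Block 5→Eriksen, Block 6→Cho, Block 7→Eriksen, Block 8→Eriksen.
Loads: Cho 3, Eriksen 3, Yoon 2 — all ≤ 3.

3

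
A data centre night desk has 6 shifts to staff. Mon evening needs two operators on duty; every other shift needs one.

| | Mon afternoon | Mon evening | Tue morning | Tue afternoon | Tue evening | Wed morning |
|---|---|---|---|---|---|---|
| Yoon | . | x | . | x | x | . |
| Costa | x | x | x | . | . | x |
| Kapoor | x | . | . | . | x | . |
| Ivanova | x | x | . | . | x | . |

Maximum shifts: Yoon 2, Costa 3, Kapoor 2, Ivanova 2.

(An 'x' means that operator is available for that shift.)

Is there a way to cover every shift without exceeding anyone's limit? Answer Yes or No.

Tue morning can only be covered by Costa, so that assignment is forced.
Tue afternoon can only be covered by Yoon, so that assignment is forced.
Wed morning can only be covered by Costa, so that assignment is forced.
One valid schedule: Mon afternoon→Costa, Mon evening→Yoon+Ivanova, Tue morning→Costa, Tue afternoon→Yoon, Tue evening→Kapoor, Wed morning→Costa.
Loads: Yoon 2/2, Costa 3/3, Kapoor 1/2, Ivanova 1/2 — all within limits.

Yes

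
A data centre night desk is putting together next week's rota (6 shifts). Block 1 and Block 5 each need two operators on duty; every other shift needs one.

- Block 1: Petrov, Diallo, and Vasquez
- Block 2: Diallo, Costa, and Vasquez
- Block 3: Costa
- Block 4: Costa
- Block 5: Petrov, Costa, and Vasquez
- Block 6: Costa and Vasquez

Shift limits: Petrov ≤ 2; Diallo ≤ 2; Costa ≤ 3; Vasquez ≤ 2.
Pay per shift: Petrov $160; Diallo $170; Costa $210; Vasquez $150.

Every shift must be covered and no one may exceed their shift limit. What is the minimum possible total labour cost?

$1380

Block 3 can only be covered by Costa, so that assignment is forced.
Block 4 can only be covered by Costa, so that assignment is forced.
Picking the cheapest available operator for each shift independently would cost $1340, but that ignores the shift limits.
An optimal schedule: Block 1→Petrov+Diallo, Block 2→Diallo, Block 3→Costa, Block 4→Costa, Block 5→Vasquez+Petrov, Block 6→Vasquez.
Total: 160 + 170 + 170 + 210 + 210 + 150 + 160 + 150 = $1380.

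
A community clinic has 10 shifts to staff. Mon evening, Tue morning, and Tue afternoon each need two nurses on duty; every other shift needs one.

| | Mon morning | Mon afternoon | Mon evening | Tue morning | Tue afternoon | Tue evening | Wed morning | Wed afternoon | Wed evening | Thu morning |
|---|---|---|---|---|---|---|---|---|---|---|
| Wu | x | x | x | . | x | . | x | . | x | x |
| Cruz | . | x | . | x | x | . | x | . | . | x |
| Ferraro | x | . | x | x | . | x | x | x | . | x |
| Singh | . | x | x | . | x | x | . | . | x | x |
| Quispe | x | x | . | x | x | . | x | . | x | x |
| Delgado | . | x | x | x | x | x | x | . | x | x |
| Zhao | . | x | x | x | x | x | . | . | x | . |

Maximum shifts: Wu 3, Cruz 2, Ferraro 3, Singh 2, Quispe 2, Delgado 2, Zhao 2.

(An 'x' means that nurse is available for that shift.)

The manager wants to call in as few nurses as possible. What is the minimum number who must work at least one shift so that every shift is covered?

6

13 slots to fill and no one can take more than 3, so at least ⌈13/3⌉ = 5 nurses are needed.
Any 5 nurses together have capacity at most 3+3+2+2+2 = 12 < 13 slots, so 5 can never suffice.
Wu, Cruz, Ferraro, Singh, Quispe, and Delgado alone can cover everything: Mon morning→Wu, Mon afternoon→Wu, Mon evening→Ferraro+Singh, Tue morning→Cruz+Quispe, Tue afternoon→Quispe+Delgado, Tue evening→Ferraro, Wed morning→Cruz, Wed afternoon→Ferraro, Wed evening→Wu, Thu morning→Singh.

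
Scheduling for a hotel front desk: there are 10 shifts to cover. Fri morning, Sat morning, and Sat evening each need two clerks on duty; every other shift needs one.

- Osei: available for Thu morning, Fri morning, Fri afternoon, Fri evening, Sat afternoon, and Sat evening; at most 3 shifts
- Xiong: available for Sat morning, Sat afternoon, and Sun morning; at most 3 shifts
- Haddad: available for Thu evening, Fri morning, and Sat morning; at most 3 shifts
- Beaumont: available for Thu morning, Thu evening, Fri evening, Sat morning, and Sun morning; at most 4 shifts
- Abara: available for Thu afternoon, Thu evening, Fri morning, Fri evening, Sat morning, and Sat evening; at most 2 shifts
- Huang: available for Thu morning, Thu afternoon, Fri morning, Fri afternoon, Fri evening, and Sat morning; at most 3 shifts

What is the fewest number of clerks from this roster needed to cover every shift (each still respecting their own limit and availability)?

13 slots to fill and no one can take more than 4, so at least ⌈13/4⌉ = 4 clerks are needed.
No set of 4 clerks can cover every shift (each such set leaves at least one shift with no one available or exceeds a cap).
Osei, Xiong, Haddad, Beaumont, and Abara alone can cover everything: Thu morning→Beaumont, Thu afternoon→Abara, Thu evening→Haddad, Fri morning→Osei+Haddad, Fri afternoon→Osei, Fri evening→Beaumont, Sat morning→Xiong+Haddad, Sat afternoon→Xiong, Sat evening→Osei+Abara, Sun morning→Xiong.

5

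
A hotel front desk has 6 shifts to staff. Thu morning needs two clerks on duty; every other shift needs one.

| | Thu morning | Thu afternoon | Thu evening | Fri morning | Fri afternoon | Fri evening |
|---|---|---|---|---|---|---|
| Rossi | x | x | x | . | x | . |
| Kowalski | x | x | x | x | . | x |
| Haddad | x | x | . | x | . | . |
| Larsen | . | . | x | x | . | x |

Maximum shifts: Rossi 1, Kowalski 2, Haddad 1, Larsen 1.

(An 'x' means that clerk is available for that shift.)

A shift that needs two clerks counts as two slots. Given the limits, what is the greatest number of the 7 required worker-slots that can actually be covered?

Total capacity across all clerks is 1+2+1+1 = 5, and 7 slots are needed, so at most 5 can be filled.
An assignment achieving 5: Thu morning→Kowalski+Haddad, Thu evening→Larsen, Fri afternoon→Rossi, Fri evening→Kowalski.
Loads: Rossi 1/1, Kowalski 2/2, Haddad 1/1, Larsen 1/1.

5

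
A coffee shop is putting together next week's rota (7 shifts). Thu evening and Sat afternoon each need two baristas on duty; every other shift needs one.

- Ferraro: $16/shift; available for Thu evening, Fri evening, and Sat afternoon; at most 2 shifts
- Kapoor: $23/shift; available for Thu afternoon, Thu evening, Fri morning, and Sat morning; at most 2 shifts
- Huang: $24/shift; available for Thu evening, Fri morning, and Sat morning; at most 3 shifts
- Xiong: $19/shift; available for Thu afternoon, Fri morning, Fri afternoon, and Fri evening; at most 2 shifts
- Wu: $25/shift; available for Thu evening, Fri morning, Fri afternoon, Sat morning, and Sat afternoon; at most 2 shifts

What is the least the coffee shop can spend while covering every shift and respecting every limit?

Sat afternoon can only be covered by Ferraro and Wu, so that assignment is forced.
Picking the cheapest available barista for each shift independently would cost $176, but that ignores the shift limits.
An optimal schedule: Thu afternoon→Xiong, Thu evening→Kapoor+Huang, Fri morning→Huang, Fri afternoon→Xiong, Fri evening→Ferraro, Sat morning→Kapoor, Sat afternoon→Ferraro+Wu.
Total: 19 + 23 + 24 + 24 + 19 + 16 + 23 + 16 + 25 = $189.

$189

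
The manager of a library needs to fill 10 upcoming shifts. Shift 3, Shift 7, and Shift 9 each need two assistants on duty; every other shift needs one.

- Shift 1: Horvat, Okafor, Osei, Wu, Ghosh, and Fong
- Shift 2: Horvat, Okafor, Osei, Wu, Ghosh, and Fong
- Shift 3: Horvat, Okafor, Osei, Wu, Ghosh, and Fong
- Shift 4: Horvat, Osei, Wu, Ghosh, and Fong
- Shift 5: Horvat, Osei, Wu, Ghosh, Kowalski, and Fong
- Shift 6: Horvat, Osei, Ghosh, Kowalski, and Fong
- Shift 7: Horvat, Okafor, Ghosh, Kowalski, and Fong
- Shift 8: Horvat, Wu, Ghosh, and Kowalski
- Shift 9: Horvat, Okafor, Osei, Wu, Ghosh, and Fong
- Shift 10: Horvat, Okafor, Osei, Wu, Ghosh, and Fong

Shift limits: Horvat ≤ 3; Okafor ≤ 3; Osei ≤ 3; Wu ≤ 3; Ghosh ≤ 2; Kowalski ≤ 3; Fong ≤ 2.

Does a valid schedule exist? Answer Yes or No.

One valid schedule: Shift 1→Okafor, Shift 2→Okafor, Shift 3→Osei+Wu, Shift 4→Horvat, Shift 5→Osei, Shift 6→Horvat, Shift 7→Ghosh+Kowalski, Shift 8→Horvat, Shift 9→Osei+Wu, Shift 10→Okafor.
Loads: Horvat 3/3, Okafor 3/3, Osei 3/3, Wu 2/3, Ghosh 1/2, Kowalski 1/3, Fong 0/2 — all within limits.

Yes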